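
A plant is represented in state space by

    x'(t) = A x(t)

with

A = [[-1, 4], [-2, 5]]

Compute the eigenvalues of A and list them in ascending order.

1, 3

det(sI - A) = s^2 - (tr A)s + det A, with tr A = (-1) + 5 = 4 and det A = (-1)·5 - 4·(-2) = -5 - (-8) = 3.
So p(s) = det(sI - A) = s^2 - 4s + 3.
Factor s^2 - 4s + 3: two numbers with sum 4 and product 3 are 3 and 1, so s^2 - 4s + 3 = (s - 3)(s - 1).
Hence p(s) = (s - 3) (s - 1), with roots 1, 3.
At least one eigenvalue has non-negative real part, so the system is not asymptotically stable.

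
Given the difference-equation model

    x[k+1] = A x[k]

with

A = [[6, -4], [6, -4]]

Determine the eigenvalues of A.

0, 2

det(zI - A) = z^2 - (tr A)z + det A, with tr A = 6 + (-4) = 2 and det A = 6·(-4) - (-4)·6 = -24 - (-24) = 0.
So p(z) = det(zI - A) = z^2 - 2z.
Factor z^2 - 2z: two numbers with sum 2 and product 0 are 2 and 0, so z^2 - 2z = z(z - 2).
Hence p(z) = z (z - 2), with roots 0, 2.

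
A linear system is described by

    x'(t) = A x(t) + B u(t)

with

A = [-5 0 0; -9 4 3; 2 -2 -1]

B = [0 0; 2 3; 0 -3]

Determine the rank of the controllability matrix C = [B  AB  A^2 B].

2

AB = [[0, 0], [8, 3], [-4, -3]]
A^2B = [[0, 0], [20, 3], [-12, -3]]
Controllability matrix C = [B  AB  A^2B] = [[0, 0, 0, 0, 0, 0], [2, 3, 8, 3, 20, 3], [0, -3, -4, -3, -12, -3]]
Row 1 of C is identically zero, so rank(C) ≤ 2.
The 2×2 minor from rows 2, 3, columns 1, 2 is 2·(-3) - 3·0 = -6 - 0 = -6 ≠ 0, so rank(C) = 2.
rank(C) = 2 < n = 3, so the pair (A, B) is not completely controllable.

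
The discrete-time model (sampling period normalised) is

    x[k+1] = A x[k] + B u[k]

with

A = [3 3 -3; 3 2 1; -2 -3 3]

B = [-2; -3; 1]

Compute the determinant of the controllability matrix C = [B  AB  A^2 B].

AB = [[-18], [-11], [16]]
A^2B = [[-135], [-60], [117]]
Controllability matrix C = [B  AB  A^2B] = [[-2, -18, -135], [-3, -11, -60], [1, 16, 117]]
Expanding along the first row, det(C) = (-2)·((-11)·117 - (-60)·16) - (-18)·((-3)·117 - (-60)·1) + (-135)·((-3)·16 - (-11)·1) = (-2)·(-327) - (-18)·(-291) + (-135)·(-37) = 411
Since det(C) ≠ 0, rank(C) = 3 and the system is completely controllable.

411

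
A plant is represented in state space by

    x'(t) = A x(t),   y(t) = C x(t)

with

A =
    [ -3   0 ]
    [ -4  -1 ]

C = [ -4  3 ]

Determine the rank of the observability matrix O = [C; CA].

2

CA = [[0, -3]]
Observability matrix O = [C; CA] = [[-4, 3], [0, -3]]
det(O) = (-4)·(-3) - 3·0 = 12 - 0 = 12 ≠ 0, so rank(O) = 2.
rank(O) = 2 = n, so the pair (A, C) is completely observable.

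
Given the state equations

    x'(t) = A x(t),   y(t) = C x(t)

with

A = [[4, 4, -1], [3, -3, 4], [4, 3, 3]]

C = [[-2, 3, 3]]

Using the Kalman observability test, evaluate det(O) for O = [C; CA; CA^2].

CA = [[13, -8, 23]]
CA^2 = [[120, 145, 24]]
Observability matrix O = [C; CA; CA^2] = [[-2, 3, 3], [13, -8, 23], [120, 145, 24]]
Expanding along the first row, det(O) = (-2)·((-8)·24 - 23·145) - 3·(13·24 - 23·120) + 3·(13·145 - (-8)·120) = (-2)·(-3527) - 3·(-2448) + 3·2845 = 22933
Since det(O) ≠ 0, rank(O) = 3 and the system is completely observable.

22933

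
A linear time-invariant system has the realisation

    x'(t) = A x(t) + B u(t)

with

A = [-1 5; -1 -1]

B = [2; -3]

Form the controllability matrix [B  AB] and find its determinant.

AB = [[-17], [1]]
Controllability matrix C = [B  AB] = [[2, -17], [-3, 1]]
det(C) = 2·1 - (-17)·(-3) = 2 - 51 = -49
Since det(C) ≠ 0, rank(C) = 2 and the system is completely controllable.

-49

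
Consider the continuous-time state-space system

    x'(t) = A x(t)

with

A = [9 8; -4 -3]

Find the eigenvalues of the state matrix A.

1, 5

det(sI - A) = s^2 - (tr A)s + det A, with tr A = 9 + (-3) = 6 and det A = 9·(-3) - 8·(-4) = -27 - (-32) = 5.
So p(s) = det(sI - A) = s^2 - 6s + 5.
Factor s^2 - 6s + 5: two numbers with sum 6 and product 5 are 5 and 1, so s^2 - 6s + 5 = (s - 5)(s - 1).
Hence p(s) = (s - 5) (s - 1), with roots 1, 5.
At least one eigenvalue has non-negative real part, so the system is not asymptotically stable.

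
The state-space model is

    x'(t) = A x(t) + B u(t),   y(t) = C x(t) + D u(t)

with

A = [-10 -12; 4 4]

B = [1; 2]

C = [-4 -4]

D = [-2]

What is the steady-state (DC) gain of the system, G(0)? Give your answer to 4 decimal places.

0.0000

G(0) = C(-A)^{-1}B + D = -C A^{-1} B + D.
det A = 8, so A^{-1} = (1/8)·adj(A) = [[1/2, 3/2], [-1/2, -5/4]]
A^{-1} B = [7/2, -3]^T
C A^{-1} B = -2
G(0) = D - C A^{-1} B = -2 - (-2) = 0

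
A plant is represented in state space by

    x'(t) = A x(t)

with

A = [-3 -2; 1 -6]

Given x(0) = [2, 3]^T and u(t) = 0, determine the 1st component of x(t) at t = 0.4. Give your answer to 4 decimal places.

0.1375

det(sI - A) = s^2 - (tr A)s + det A, with tr A = (-3) + (-6) = -9 and det A = (-3)·(-6) - (-2)·1 = 18 - (-2) = 20.
So p(s) = det(sI - A) = s^2 + 9s + 20.
Factor s^2 + 9s + 20: two numbers with sum -9 and product 20 are -4 and -5, so s^2 + 9s + 20 = (s + 4)(s + 5).
Hence p(s) = (s + 4) (s + 5), with roots -5, -4.
The eigenvalues -5, -4 are distinct and real, so A is diagonalisable and x(t) = e^{At} x(0) = V diag(e^{λ_i t}) V^{-1} x(0), where the columns of V are the eigenvectors.
λ = -5: A - (-5)I = [[2, -2], [1, -1]]. Row 1 gives 2·v1 + (-2)·v2 = 0, so take v_1 = [-1, -1]^T.
λ = -4: A - (-4)I = [[1, -2], [1, -2]]. Row 1 gives 1·v1 + (-2)·v2 = 0, so take v_2 = [2, 1]^T.
V = [v_1 v_2] = [[-1, 2], [-1, 1]] has det V = 1, so V^{-1} = adj(V)/det V = [[1, -2], [1, -1]].
Modal coordinates z(0) = V^{-1} x(0): 1·2 + (-2)·3 = -4; 1·2 + (-1)·3 = -1; so z(0) = [-4, -1]^T.
x_1(t) = Σ_i (v_i)_1 · z_i(0) · e^{λ_i t} (row 1 of V times the modal terms).
x_1(0.4) = (-1)·(-4)·e^{-5·0.4} + 2·(-1)·e^{-4·0.4} = 4·0.135335 + (-2)·0.201897 = 0.1375.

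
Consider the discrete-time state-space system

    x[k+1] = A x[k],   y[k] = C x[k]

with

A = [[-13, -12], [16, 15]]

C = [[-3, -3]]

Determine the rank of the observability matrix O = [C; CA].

1

CA = [[-9, -9]]
Observability matrix O = [C; CA] = [[-3, -3], [-9, -9]]
Every row of O is a scalar multiple of row 1 = [-3, -3] (multipliers 1, 3), so the rows span a one-dimensional space.
O ≠ 0, hence rank(O) = 1.
rank(O) = 1 < n = 2, so the pair (A, C) is not completely observable.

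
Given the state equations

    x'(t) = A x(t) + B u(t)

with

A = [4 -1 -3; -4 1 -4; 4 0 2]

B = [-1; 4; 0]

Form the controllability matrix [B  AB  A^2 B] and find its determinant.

AB = [[-8], [8], [-4]]
A^2B = [[-28], [56], [-40]]
Controllability matrix C = [B  AB  A^2B] = [[-1, -8, -28], [4, 8, 56], [0, -4, -40]]
Expanding along the first row, det(C) = (-1)·(8·(-40) - 56·(-4)) - (-8)·(4·(-40) - 56·0) + (-28)·(4·(-4) - 8·0) = (-1)·(-96) - (-8)·(-160) + (-28)·(-16) = -736
Since det(C) ≠ 0, rank(C) = 3 and the system is completely controllable.

-736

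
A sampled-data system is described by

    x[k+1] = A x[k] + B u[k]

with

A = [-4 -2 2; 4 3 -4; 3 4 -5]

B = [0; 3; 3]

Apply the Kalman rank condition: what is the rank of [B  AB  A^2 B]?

AB = [[0], [-3], [-3]]
A^2B = [[0], [3], [3]]
Controllability matrix C = [B  AB  A^2B] = [[0, 0, 0], [3, -3, 3], [3, -3, 3]]
Every column of C is a scalar multiple of column 1 = [0, 3, 3] (multipliers 1, -1, 1), so the columns span a one-dimensional space.
C ≠ 0, hence rank(C) = 1.
rank(C) = 1 < n = 3, so the pair (A, B) is not completely controllable.

1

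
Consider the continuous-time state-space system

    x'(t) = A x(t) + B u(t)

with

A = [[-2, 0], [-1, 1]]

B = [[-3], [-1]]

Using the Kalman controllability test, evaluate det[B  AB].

AB = [[6], [2]]
Controllability matrix C = [B  AB] = [[-3, 6], [-1, 2]]
det(C) = (-3)·2 - 6·(-1) = -6 - (-6) = 0
Since det(C) = 0, rank(C) < 2 and the system is not completely controllable.

0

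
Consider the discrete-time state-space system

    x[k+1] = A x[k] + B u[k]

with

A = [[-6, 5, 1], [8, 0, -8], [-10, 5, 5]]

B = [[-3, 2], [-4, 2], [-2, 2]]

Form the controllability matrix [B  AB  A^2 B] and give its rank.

2

AB = [[-4, 0], [-8, 0], [0, 0]]
A^2B = [[-16, 0], [-32, 0], [0, 0]]
Controllability matrix C = [B  AB  A^2B] = [[-3, 2, -4, 0, -16, 0], [-4, 2, -8, 0, -32, 0], [-2, 2, 0, 0, 0, 0]]
The rows r1, r2, r3 of C are linearly dependent: -2·r1 + r2 + r3 = 0 (check each entry), so rank(C) ≤ 2.
The 2×2 minor from rows 1, 2, columns 1, 2 is (-3)·2 - 2·(-4) = -6 - (-8) = 2 ≠ 0, so rank(C) = 2.
rank(C) = 2 < n = 3, so the pair (A, B) is not completely controllable.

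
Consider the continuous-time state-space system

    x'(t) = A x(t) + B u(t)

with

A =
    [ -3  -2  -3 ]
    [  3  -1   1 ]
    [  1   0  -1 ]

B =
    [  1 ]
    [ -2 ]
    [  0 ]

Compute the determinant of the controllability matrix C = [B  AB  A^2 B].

AB = [[1], [5], [1]]
A^2B = [[-16], [-1], [0]]
Controllability matrix C = [B  AB  A^2B] = [[1, 1, -16], [-2, 5, -1], [0, 1, 0]]
Expanding along the first row, det(C) = 1·(5·0 - (-1)·1) - 1·((-2)·0 - (-1)·0) + (-16)·((-2)·1 - 5·0) = 1·1 - 1·0 + (-16)·(-2) = 33
Since det(C) ≠ 0, rank(C) = 3 and the system is completely controllable.

33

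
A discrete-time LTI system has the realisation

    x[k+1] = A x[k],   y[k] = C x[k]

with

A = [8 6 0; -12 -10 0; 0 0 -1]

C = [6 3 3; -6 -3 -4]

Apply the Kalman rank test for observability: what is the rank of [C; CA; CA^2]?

2

CA = [[12, 6, -3], [-12, -6, 4]]
CA^2 = [[24, 12, 3], [-24, -12, -4]]
Observability matrix O = [C; CA; CA^2] = [[6, 3, 3], [-6, -3, -4], [12, 6, -3], [-12, -6, 4], [24, 12, 3], [-24, -12, -4]]
The columns c1, c2, c3 of O are linearly dependent: -c1 + 2·c2 = 0 (check each entry), so rank(O) ≤ 2.
The 2×2 minor from rows 1, 2, columns 1, 3 is 6·(-4) - 3·(-6) = -24 - (-18) = -6 ≠ 0, so rank(O) = 2.
rank(O) = 2 < n = 3, so the pair (A, C) is not completely observable.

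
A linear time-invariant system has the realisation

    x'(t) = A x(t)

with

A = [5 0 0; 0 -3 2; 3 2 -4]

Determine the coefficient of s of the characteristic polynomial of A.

-27

Expand det(sI - A) for the 3×3 matrix.
p(s) = s^3 + 2s^2 - 27s - 40.
(Check: constant term = det(-A) = (-1)^3 det A = -40; coefficient of s^2 = -tr A = 2.)
The coefficient of s is -27.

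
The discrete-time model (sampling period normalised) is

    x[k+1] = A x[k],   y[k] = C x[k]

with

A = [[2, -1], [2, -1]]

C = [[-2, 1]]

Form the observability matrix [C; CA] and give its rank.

1

CA = [[-2, 1]]
Observability matrix O = [C; CA] = [[-2, 1], [-2, 1]]
Every row of O is a scalar multiple of row 1 = [-2, 1] (multipliers 1, 1), so the rows span a one-dimensional space.
O ≠ 0, hence rank(O) = 1.
rank(O) = 1 < n = 2, so the pair (A, C) is not completely observable.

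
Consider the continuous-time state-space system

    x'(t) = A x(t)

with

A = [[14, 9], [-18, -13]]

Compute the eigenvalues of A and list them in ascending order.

-4, 5

det(sI - A) = s^2 - (tr A)s + det A, with tr A = 14 + (-13) = 1 and det A = 14·(-13) - 9·(-18) = -182 - (-162) = -20.
So p(s) = det(sI - A) = s^2 - s - 20.
Factor s^2 - s - 20: two numbers with sum 1 and product -20 are 5 and -4, so s^2 - s - 20 = (s - 5)(s + 4).
Hence p(s) = (s - 5) (s + 4), with roots -4, 5.
At least one eigenvalue has non-negative real part, so the system is not asymptotically stable.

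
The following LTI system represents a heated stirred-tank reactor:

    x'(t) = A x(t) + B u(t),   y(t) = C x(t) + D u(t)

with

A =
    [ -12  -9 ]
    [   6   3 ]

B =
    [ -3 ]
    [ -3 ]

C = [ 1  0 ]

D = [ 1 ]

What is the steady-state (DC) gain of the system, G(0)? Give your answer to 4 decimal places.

G(0) = C(-A)^{-1}B + D = -C A^{-1} B + D.
det A = 18, so A^{-1} = (1/18)·adj(A) = [[1/6, 1/2], [-1/3, -2/3]]
A^{-1} B = [-2, 3]^T
C A^{-1} B = -2
G(0) = D - C A^{-1} B = 1 - (-2) = 3

3.0000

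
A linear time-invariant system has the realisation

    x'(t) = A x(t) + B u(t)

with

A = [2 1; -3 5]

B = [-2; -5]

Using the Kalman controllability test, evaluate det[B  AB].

AB = [[-9], [-19]]
Controllability matrix C = [B  AB] = [[-2, -9], [-5, -19]]
det(C) = (-2)·(-19) - (-9)·(-5) = 38 - 45 = -7
Since det(C) ≠ 0, rank(C) = 2 and the system is completely controllable.

-7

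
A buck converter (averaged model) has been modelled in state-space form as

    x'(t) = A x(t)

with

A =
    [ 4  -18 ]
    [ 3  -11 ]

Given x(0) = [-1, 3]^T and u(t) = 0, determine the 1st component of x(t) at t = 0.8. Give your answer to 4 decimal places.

det(sI - A) = s^2 - (tr A)s + det A, with tr A = 4 + (-11) = -7 and det A = 4·(-11) - (-18)·3 = -44 - (-54) = 10.
So p(s) = det(sI - A) = s^2 + 7s + 10.
Factor s^2 + 7s + 10: two numbers with sum -7 and product 10 are -2 and -5, so s^2 + 7s + 10 = (s + 2)(s + 5).
Hence p(s) = (s + 2) (s + 5), with roots -5, -2.
The eigenvalues -5, -2 are distinct and real, so A is diagonalisable and x(t) = e^{At} x(0) = V diag(e^{λ_i t}) V^{-1} x(0), where the columns of V are the eigenvectors.
λ = -5: A - (-5)I = [[9, -18], [3, -6]]. Row 1 gives 9·v1 + (-18)·v2 = 0, so take v_1 = [2, 1]^T.
λ = -2: A - (-2)I = [[6, -18], [3, -9]]. Row 1 gives 6·v1 + (-18)·v2 = 0, so take v_2 = [-3, -1]^T.
V = [v_1 v_2] = [[2, -3], [1, -1]] has det V = 1, so V^{-1} = adj(V)/det V = [[-1, 3], [-1, 2]].
Modal coordinates z(0) = V^{-1} x(0): (-1)·(-1) + 3·3 = 10; (-1)·(-1) + 2·3 = 7; so z(0) = [10, 7]^T.
x_1(t) = Σ_i (v_i)_1 · z_i(0) · e^{λ_i t} (row 1 of V times the modal terms).
x_1(0.8) = 2·10·e^{-5·0.8} + (-3)·7·e^{-2·0.8} = 20·0.018316 + (-21)·0.201897 = -3.8735.

-3.8735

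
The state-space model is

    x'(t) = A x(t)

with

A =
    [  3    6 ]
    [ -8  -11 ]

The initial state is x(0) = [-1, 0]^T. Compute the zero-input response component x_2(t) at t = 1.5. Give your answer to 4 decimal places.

0.0422

det(sI - A) = s^2 - (tr A)s + det A, with tr A = 3 + (-11) = -8 and det A = 3·(-11) - 6·(-8) = -33 - (-48) = 15.
So p(s) = det(sI - A) = s^2 + 8s + 15.
Factor s^2 + 8s + 15: two numbers with sum -8 and product 15 are -3 and -5, so s^2 + 8s + 15 = (s + 3)(s + 5).
Hence p(s) = (s + 3) (s + 5), with roots -5, -3.
The eigenvalues -5, -3 are distinct and real, so A is diagonalisable and x(t) = e^{At} x(0) = V diag(e^{λ_i t}) V^{-1} x(0), where the columns of V are the eigenvectors.
λ = -5: A - (-5)I = [[8, 6], [-8, -6]]. Row 1 gives 8·v1 + 6·v2 = 0, so take v_1 = [-3, 4]^T.
λ = -3: A - (-3)I = [[6, 6], [-8, -8]]. Row 1 gives 6·v1 + 6·v2 = 0, so take v_2 = [-1, 1]^T.
V = [v_1 v_2] = [[-3, -1], [4, 1]] has det V = 1, so V^{-1} = adj(V)/det V = [[1, 1], [-4, -3]].
Modal coordinates z(0) = V^{-1} x(0): 1·(-1) + 1·0 = -1; (-4)·(-1) + (-3)·0 = 4; so z(0) = [-1, 4]^T.
x_2(t) = Σ_i (v_i)_2 · z_i(0) · e^{λ_i t} (row 2 of V times the modal terms).
x_2(1.5) = 4·(-1)·e^{-5·1.5} + 1·4·e^{-3·1.5} = (-4)·0.000553 + 4·0.011109 = 0.0422.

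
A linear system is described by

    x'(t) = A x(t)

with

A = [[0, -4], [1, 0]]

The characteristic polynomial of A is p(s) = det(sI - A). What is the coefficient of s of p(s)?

For a 2×2 matrix, det(sI - A) = s^2 - (tr A)s + det A.
tr A = 0, det A = 4.
So p(s) = s^2 + 4.
The coefficient of s is 0.

0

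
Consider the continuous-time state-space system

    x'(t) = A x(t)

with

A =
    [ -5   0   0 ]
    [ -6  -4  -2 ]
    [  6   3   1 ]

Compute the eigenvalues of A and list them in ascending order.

-5, -2, -1

det(sI - A) = s^3 - (tr A)s^2 + (M11 + M22 + M33)s - det A, where Mii is the 2×2 principal minor of A obtained by deleting row i and column i.
tr A = (-5) + (-4) + 1 = -8; M11 = (-4)·1 - (-2)·3 = -4 - (-6) = 2; M22 = (-5)·1 - 0·6 = -5 - 0 = -5; M33 = (-5)·(-4) - 0·(-6) = 20 - 0 = 20; sum of minors = 17.
det A = (-5)·((-4)·1 - (-2)·3) - 0·((-6)·1 - (-2)·6) + 0·((-6)·3 - (-4)·6) = (-5)·2 - 0·6 + 0·6 = -10.
So p(s) = det(sI - A) = s^3 + 8s^2 + 17s + 10.
Rational-root test: any integer root divides 10. Testing small divisors, s = -1 works: p(-1) = -1 + 8 + (-17) + 10 = 0, so (s + 1) is a factor.
Dividing, p(s) = (s + 1)(s^2 + 7s + 10).
Factor s^2 + 7s + 10: two numbers with sum -7 and product 10 are -2 and -5, so s^2 + 7s + 10 = (s + 2)(s + 5).
Hence p(s) = (s + 1) (s + 2) (s + 5), with roots -5, -2, -1.
All eigenvalues have negative real part, so the system is asymptotically stable.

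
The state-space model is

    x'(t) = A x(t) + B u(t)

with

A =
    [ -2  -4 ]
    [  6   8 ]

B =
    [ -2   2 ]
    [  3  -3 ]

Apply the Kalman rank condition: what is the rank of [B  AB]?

AB = [[-8, 8], [12, -12]]
Controllability matrix C = [B  AB] = [[-2, 2, -8, 8], [3, -3, 12, -12]]
Every column of C is a scalar multiple of column 1 = [-2, 3] (multipliers 1, -1, 4, -4), so the columns span a one-dimensional space.
C ≠ 0, hence rank(C) = 1.
rank(C) = 1 < n = 2, so the pair (A, B) is not completely controllable.

1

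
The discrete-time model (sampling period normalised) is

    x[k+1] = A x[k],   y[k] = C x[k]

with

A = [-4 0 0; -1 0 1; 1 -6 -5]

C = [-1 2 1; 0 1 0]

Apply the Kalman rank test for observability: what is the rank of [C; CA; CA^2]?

CA = [[3, -6, -3], [-1, 0, 1]]
CA^2 = [[-9, 18, 9], [5, -6, -5]]
Observability matrix O = [C; CA; CA^2] = [[-1, 2, 1], [0, 1, 0], [3, -6, -3], [-1, 0, 1], [-9, 18, 9], [5, -6, -5]]
The columns c1, c2, c3 of O are linearly dependent: c1 + c3 = 0 (check each entry), so rank(O) ≤ 2.
The 2×2 minor from rows 1, 2, columns 1, 2 is (-1)·1 - 2·0 = -1 - 0 = -1 ≠ 0, so rank(O) = 2.
rank(O) = 2 < n = 3, so the pair (A, C) is not completely observable.

2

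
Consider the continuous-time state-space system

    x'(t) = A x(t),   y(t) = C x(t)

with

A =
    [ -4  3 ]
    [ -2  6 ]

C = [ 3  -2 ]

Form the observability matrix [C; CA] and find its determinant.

-25

CA = [[-8, -3]]
Observability matrix O = [C; CA] = [[3, -2], [-8, -3]]
det(O) = 3·(-3) - (-2)·(-8) = -9 - 16 = -25
Since det(O) ≠ 0, rank(O) = 2 and the system is completely observable.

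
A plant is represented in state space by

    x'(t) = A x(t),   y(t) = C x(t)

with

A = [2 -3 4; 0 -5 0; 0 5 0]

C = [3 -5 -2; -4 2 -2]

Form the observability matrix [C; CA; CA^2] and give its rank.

CA = [[6, 6, 12], [-8, -8, -16]]
CA^2 = [[12, 12, 24], [-16, -16, -32]]
Observability matrix O = [C; CA; CA^2] = [[3, -5, -2], [-4, 2, -2], [6, 6, 12], [-8, -8, -16], [12, 12, 24], [-16, -16, -32]]
The columns c1, c2, c3 of O are linearly dependent: -c1 - c2 + c3 = 0 (check each entry), so rank(O) ≤ 2.
The 2×2 minor from rows 1, 2, columns 1, 2 is 3·2 - (-5)·(-4) = 6 - 20 = -14 ≠ 0, so rank(O) = 2.
rank(O) = 2 < n = 3, so the pair (A, C) is not completely observable.

2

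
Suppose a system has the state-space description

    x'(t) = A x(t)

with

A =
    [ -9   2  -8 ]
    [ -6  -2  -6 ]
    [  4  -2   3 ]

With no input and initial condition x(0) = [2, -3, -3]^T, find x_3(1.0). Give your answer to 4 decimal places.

-0.6386

det(sI - A) = s^3 - (tr A)s^2 + (M11 + M22 + M33)s - det A, where Mii is the 2×2 principal minor of A obtained by deleting row i and column i.
tr A = (-9) + (-2) + 3 = -8; M11 = (-2)·3 - (-6)·(-2) = -6 - 12 = -18; M22 = (-9)·3 - (-8)·4 = -27 - (-32) = 5; M33 = (-9)·(-2) - 2·(-6) = 18 - (-12) = 30; sum of minors = 17.
det A = (-9)·((-2)·3 - (-6)·(-2)) - 2·((-6)·3 - (-6)·4) + (-8)·((-6)·(-2) - (-2)·4) = (-9)·(-18) - 2·6 + (-8)·20 = -10.
So p(s) = det(sI - A) = s^3 + 8s^2 + 17s + 10.
Rational-root test: any integer root divides 10. Testing small divisors, s = -1 works: p(-1) = -1 + 8 + (-17) + 10 = 0, so (s + 1) is a factor.
Dividing, p(s) = (s + 1)(s^2 + 7s + 10).
Factor s^2 + 7s + 10: two numbers with sum -7 and product 10 are -2 and -5, so s^2 + 7s + 10 = (s + 2)(s + 5).
Hence p(s) = (s + 1) (s + 2) (s + 5), with roots -5, -2, -1.
The eigenvalues -5, -2, -1 are distinct and real, so A is diagonalisable and x(t) = e^{At} x(0) = V diag(e^{λ_i t}) V^{-1} x(0), where the columns of V are the eigenvectors.
λ = -5: A - (-5)I = [[-4, 2, -8], [-6, 3, -6], [4, -2, 8]]. v must be orthogonal to every row; (row 1) × (row 2) = [12, 24, 0], so take v_1 = [1, 2, 0]^T.
λ = -2: A - (-2)I = [[-7, 2, -8], [-6, 0, -6], [4, -2, 5]]. v must be orthogonal to every row; (row 1) × (row 2) = [-12, 6, 12], so take v_2 = [-2, 1, 2]^T.
λ = -1: A - (-1)I = [[-8, 2, -8], [-6, -1, -6], [4, -2, 4]]. v must be orthogonal to every row; (row 1) × (row 2) = [-20, 0, 20], so take v_3 = [1, 0, -1]^T.
V = [v_1 v_2 v_3] = [[1, -2, 1], [2, 1, 0], [0, 2, -1]] has det V = -1, so V^{-1} = adj(V)/det V = [[1, 0, 1], [-2, 1, -2], [-4, 2, -5]].
Modal coordinates z(0) = V^{-1} x(0): 1·2 + 0·(-3) + 1·(-3) = -1; (-2)·2 + 1·(-3) + (-2)·(-3) = -1; (-4)·2 + 2·(-3) + (-5)·(-3) = 1; so z(0) = [-1, -1, 1]^T.
x_3(t) = Σ_i (v_i)_3 · z_i(0) · e^{λ_i t} (row 3 of V times the modal terms).
x_3(1.0) = 0·(-1)·e^{-5·1.0} + 2·(-1)·e^{-2·1.0} + (-1)·1·e^{-1·1.0} = 0·0.0067379470 + (-2)·0.1353352832 + (-1)·0.3678794412 = -0.6386.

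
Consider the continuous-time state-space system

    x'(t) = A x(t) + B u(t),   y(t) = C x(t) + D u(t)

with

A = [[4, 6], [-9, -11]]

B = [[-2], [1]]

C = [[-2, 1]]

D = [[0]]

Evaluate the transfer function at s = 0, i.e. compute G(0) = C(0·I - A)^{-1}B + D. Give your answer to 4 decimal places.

G(0) = C(-A)^{-1}B + D = -C A^{-1} B + D.
det A = 10, so A^{-1} = (1/10)·adj(A) = [[-11/10, -3/5], [9/10, 2/5]]
A^{-1} B = [8/5, -7/5]^T
C A^{-1} B = -23/5
G(0) = D - C A^{-1} B = 0 - (-23/5) = 23/5 ≈ 4.6000

4.6000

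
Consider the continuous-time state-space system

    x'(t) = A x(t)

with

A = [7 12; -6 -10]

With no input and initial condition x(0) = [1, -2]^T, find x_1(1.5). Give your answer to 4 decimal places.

-2.5504

det(sI - A) = s^2 - (tr A)s + det A, with tr A = 7 + (-10) = -3 and det A = 7·(-10) - 12·(-6) = -70 - (-72) = 2.
So p(s) = det(sI - A) = s^2 + 3s + 2.
Factor s^2 + 3s + 2: two numbers with sum -3 and product 2 are -1 and -2, so s^2 + 3s + 2 = (s + 1)(s + 2).
Hence p(s) = (s + 1) (s + 2), with roots -2, -1.
The eigenvalues -2, -1 are distinct and real, so A is diagonalisable and x(t) = e^{At} x(0) = V diag(e^{λ_i t}) V^{-1} x(0), where the columns of V are the eigenvectors.
λ = -2: A - (-2)I = [[9, 12], [-6, -8]]. Row 1 gives 9·v1 + 12·v2 = 0, so take v_1 = [4, -3]^T.
λ = -1: A - (-1)I = [[8, 12], [-6, -9]]. Row 1 gives 8·v1 + 12·v2 = 0, so take v_2 = [3, -2]^T.
V = [v_1 v_2] = [[4, 3], [-3, -2]] has det V = 1, so V^{-1} = adj(V)/det V = [[-2, -3], [3, 4]].
Modal coordinates z(0) = V^{-1} x(0): (-2)·1 + (-3)·(-2) = 4; 3·1 + 4·(-2) = -5; so z(0) = [4, -5]^T.
x_1(t) = Σ_i (v_i)_1 · z_i(0) · e^{λ_i t} (row 1 of V times the modal terms).
x_1(1.5) = 4·4·e^{-2·1.5} + 3·(-5)·e^{-1·1.5} = 16·0.049787 + (-15)·0.223130 = -2.5504.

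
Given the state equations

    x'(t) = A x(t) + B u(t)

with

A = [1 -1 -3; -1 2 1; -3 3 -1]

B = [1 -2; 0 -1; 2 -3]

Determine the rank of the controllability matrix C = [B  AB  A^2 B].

AB = [[-5, 8], [1, -3], [-5, 6]]
A^2B = [[9, -7], [2, -8], [23, -39]]
Controllability matrix C = [B  AB  A^2B] = [[1, -2, -5, 8, 9, -7], [0, -1, 1, -3, 2, -8], [2, -3, -5, 6, 23, -39]]
Take the 3×3 submatrix of C formed by columns 1, 2, 3: [[1, -2, -5], [0, -1, 1], [2, -3, -5]]. Its determinant is 1·((-1)·(-5) - 1·(-3)) - (-2)·(0·(-5) - 1·2) + (-5)·(0·(-3) - (-1)·2) = 1·8 - (-2)·(-2) + (-5)·2 = -6 ≠ 0.
So rank(C) ≥ 3; since C has 3 rows, rank(C) = 3.
rank(C) = 3 = n, so the pair (A, B) is completely controllable.

3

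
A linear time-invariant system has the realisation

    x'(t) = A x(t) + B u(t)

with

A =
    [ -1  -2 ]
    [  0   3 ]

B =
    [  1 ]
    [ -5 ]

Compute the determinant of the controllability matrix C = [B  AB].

30

AB = [[9], [-15]]
Controllability matrix C = [B  AB] = [[1, 9], [-5, -15]]
det(C) = 1·(-15) - 9·(-5) = -15 - (-45) = 30
Since det(C) ≠ 0, rank(C) = 2 and the system is completely controllable.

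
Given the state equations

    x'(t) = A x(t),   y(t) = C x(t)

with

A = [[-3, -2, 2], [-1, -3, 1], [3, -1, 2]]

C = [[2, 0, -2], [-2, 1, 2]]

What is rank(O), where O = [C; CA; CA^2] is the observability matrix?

CA = [[-12, -2, 0], [11, -1, 1]]
CA^2 = [[38, 30, -26], [-29, -20, 23]]
Observability matrix O = [C; CA; CA^2] = [[2, 0, -2], [-2, 1, 2], [-12, -2, 0], [11, -1, 1], [38, 30, -26], [-29, -20, 23]]
Take the 3×3 submatrix of O formed by rows 1, 2, 3: [[2, 0, -2], [-2, 1, 2], [-12, -2, 0]]. Its determinant is 2·(1·0 - 2·(-2)) - 0·((-2)·0 - 2·(-12)) + (-2)·((-2)·(-2) - 1·(-12)) = 2·4 - 0·24 + (-2)·16 = -24 ≠ 0.
So rank(O) ≥ 3; since O has 3 columns, rank(O) = 3.
rank(O) = 3 = n, so the pair (A, C) is completely observable.

3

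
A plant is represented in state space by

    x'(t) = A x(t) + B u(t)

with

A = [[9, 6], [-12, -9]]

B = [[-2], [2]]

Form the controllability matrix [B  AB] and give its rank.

1

AB = [[-6], [6]]
Controllability matrix C = [B  AB] = [[-2, -6], [2, 6]]
Every column of C is a scalar multiple of column 1 = [-2, 2] (multipliers 1, 3), so the columns span a one-dimensional space.
C ≠ 0, hence rank(C) = 1.
rank(C) = 1 < n = 2, so the pair (A, B) is not completely controllable.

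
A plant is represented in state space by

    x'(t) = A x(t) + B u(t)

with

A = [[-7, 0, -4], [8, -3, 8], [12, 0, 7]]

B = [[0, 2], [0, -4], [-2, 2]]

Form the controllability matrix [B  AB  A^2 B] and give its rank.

AB = [[8, -22], [-16, 44], [-14, 38]]
A^2B = [[0, 2], [0, -4], [-2, 2]]
Controllability matrix C = [B  AB  A^2B] = [[0, 2, 8, -22, 0, 2], [0, -4, -16, 44, 0, -4], [-2, 2, -14, 38, -2, 2]]
The rows r1, r2, r3 of C are linearly dependent: 2·r1 + r2 = 0 (check each entry), so rank(C) ≤ 2.
The 2×2 minor from rows 1, 3, columns 1, 2 is 0·2 - 2·(-2) = 0 - (-4) = 4 ≠ 0, so rank(C) = 2.
rank(C) = 2 < n = 3, so the pair (A, B) is not completely controllable.

2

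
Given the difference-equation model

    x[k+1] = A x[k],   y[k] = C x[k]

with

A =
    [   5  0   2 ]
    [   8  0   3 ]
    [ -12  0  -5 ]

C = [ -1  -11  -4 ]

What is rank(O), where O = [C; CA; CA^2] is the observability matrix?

CA = [[-45, 0, -15]]
CA^2 = [[-45, 0, -15]]
Observability matrix O = [C; CA; CA^2] = [[-1, -11, -4], [-45, 0, -15], [-45, 0, -15]]
The columns c1, c2, c3 of O are linearly dependent: -c1 - c2 + 3·c3 = 0 (check each entry), so rank(O) ≤ 2.
The 2×2 minor from rows 1, 2, columns 1, 2 is (-1)·0 - (-11)·(-45) = 0 - 495 = -495 ≠ 0, so rank(O) = 2.
rank(O) = 2 < n = 3, so the pair (A, C) is not completely observable.

2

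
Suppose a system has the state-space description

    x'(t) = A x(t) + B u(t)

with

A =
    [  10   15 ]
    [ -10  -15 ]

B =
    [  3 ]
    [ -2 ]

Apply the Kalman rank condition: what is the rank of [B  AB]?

AB = [[0], [0]]
Controllability matrix C = [B  AB] = [[3, 0], [-2, 0]]
Every column of C is a scalar multiple of column 1 = [3, -2] (multipliers 1, 0), so the columns span a one-dimensional space.
C ≠ 0, hence rank(C) = 1.
rank(C) = 1 < n = 2, so the pair (A, B) is not completely controllable.

1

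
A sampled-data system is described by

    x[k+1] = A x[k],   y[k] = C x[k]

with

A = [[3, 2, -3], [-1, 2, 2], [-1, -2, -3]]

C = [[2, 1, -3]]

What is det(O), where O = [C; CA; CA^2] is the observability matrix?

-973

CA = [[8, 12, 5]]
CA^2 = [[7, 30, -15]]
Observability matrix O = [C; CA; CA^2] = [[2, 1, -3], [8, 12, 5], [7, 30, -15]]
Expanding along the first row, det(O) = 2·(12·(-15) - 5·30) - 1·(8·(-15) - 5·7) + (-3)·(8·30 - 12·7) = 2·(-330) - 1·(-155) + (-3)·156 = -973
Since det(O) ≠ 0, rank(O) = 3 and the system is completely observable.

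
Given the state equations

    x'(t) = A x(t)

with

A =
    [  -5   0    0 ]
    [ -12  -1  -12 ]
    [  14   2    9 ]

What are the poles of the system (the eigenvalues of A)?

-5, 3, 5

det(sI - A) = s^3 - (tr A)s^2 + (M11 + M22 + M33)s - det A, where Mii is the 2×2 principal minor of A obtained by deleting row i and column i.
tr A = (-5) + (-1) + 9 = 3; M11 = (-1)·9 - (-12)·2 = -9 - (-24) = 15; M22 = (-5)·9 - 0·14 = -45 - 0 = -45; M33 = (-5)·(-1) - 0·(-12) = 5 - 0 = 5; sum of minors = -25.
det A = (-5)·((-1)·9 - (-12)·2) - 0·((-12)·9 - (-12)·14) + 0·((-12)·2 - (-1)·14) = (-5)·15 - 0·60 + 0·(-10) = -75.
So p(s) = det(sI - A) = s^3 - 3s^2 - 25s + 75.
Rational-root test: any integer root divides 75. Testing small divisors, s = 3 works: p(3) = 27 + (-27) + (-75) + 75 = 0, so (s - 3) is a factor.
Dividing, p(s) = (s - 3)(s^2 - 25).
Factor s^2 - 25: two numbers with sum 0 and product -25 are 5 and -5, so s^2 - 25 = (s - 5)(s + 5).
Hence p(s) = (s - 5) (s - 3) (s + 5), with roots -5, 3, 5.
At least one eigenvalue has non-negative real part, so the system is not asymptotically stable.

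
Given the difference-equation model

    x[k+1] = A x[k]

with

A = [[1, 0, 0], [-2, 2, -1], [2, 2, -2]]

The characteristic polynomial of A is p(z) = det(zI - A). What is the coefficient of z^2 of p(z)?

Expand det(zI - A) for the 3×3 matrix.
p(z) = z^3 - z^2 - 2z + 2.
(Check: constant term = det(-A) = (-1)^3 det A = 2; coefficient of z^2 = -tr A = -1.)
The coefficient of z^2 is -1.

-1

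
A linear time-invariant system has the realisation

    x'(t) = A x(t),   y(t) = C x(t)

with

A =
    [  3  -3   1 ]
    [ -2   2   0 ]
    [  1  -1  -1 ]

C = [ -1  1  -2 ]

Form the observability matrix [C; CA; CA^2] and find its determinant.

0

CA = [[-7, 7, 1]]
CA^2 = [[-34, 34, -8]]
Observability matrix O = [C; CA; CA^2] = [[-1, 1, -2], [-7, 7, 1], [-34, 34, -8]]
Expanding along the first row, det(O) = (-1)·(7·(-8) - 1·34) - 1·((-7)·(-8) - 1·(-34)) + (-2)·((-7)·34 - 7·(-34)) = (-1)·(-90) - 1·90 + (-2)·0 = 0
Since det(O) = 0, rank(O) < 3 and the system is not completely observable.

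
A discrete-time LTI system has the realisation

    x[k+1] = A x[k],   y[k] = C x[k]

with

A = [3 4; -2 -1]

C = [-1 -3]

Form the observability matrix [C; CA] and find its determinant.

10

CA = [[3, -1]]
Observability matrix O = [C; CA] = [[-1, -3], [3, -1]]
det(O) = (-1)·(-1) - (-3)·3 = 1 - (-9) = 10
Since det(O) ≠ 0, rank(O) = 2 and the system is completely observable.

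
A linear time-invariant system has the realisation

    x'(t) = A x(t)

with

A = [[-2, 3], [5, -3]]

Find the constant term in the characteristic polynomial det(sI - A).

-9

For a 2×2 matrix, det(sI - A) = s^2 - (tr A)s + det A.
tr A = -5, det A = -9.
So p(s) = s^2 + 5s - 9.
The constant term is -9.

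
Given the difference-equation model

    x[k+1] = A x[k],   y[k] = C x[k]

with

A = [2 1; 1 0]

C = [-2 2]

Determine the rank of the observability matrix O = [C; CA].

CA = [[-2, -2]]
Observability matrix O = [C; CA] = [[-2, 2], [-2, -2]]
det(O) = (-2)·(-2) - 2·(-2) = 4 - (-4) = 8 ≠ 0, so rank(O) = 2.
rank(O) = 2 = n, so the pair (A, C) is completely observable.

2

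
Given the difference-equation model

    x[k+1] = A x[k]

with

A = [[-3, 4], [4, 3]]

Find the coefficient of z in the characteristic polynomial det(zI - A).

For a 2×2 matrix, det(zI - A) = z^2 - (tr A)z + det A.
tr A = 0, det A = -25.
So p(z) = z^2 - 25.
The coefficient of z is 0.

0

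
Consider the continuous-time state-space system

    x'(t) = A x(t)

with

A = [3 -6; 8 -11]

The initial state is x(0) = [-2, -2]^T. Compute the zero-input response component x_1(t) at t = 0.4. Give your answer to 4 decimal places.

det(sI - A) = s^2 - (tr A)s + det A, with tr A = 3 + (-11) = -8 and det A = 3·(-11) - (-6)·8 = -33 - (-48) = 15.
So p(s) = det(sI - A) = s^2 + 8s + 15.
Factor s^2 + 8s + 15: two numbers with sum -8 and product 15 are -3 and -5, so s^2 + 8s + 15 = (s + 3)(s + 5).
Hence p(s) = (s + 3) (s + 5), with roots -5, -3.
The eigenvalues -5, -3 are distinct and real, so A is diagonalisable and x(t) = e^{At} x(0) = V diag(e^{λ_i t}) V^{-1} x(0), where the columns of V are the eigenvectors.
λ = -5: A - (-5)I = [[8, -6], [8, -6]]. Row 1 gives 8·v1 + (-6)·v2 = 0, so take v_1 = [3, 4]^T.
λ = -3: A - (-3)I = [[6, -6], [8, -8]]. Row 1 gives 6·v1 + (-6)·v2 = 0, so take v_2 = [-1, -1]^T.
V = [v_1 v_2] = [[3, -1], [4, -1]] has det V = 1, so V^{-1} = adj(V)/det V = [[-1, 1], [-4, 3]].
Modal coordinates z(0) = V^{-1} x(0): (-1)·(-2) + 1·(-2) = 0; (-4)·(-2) + 3·(-2) = 2; so z(0) = [0, 2]^T.
x_1(t) = Σ_i (v_i)_1 · z_i(0) · e^{λ_i t} (row 1 of V times the modal terms).
x_1(0.4) = 3·0·e^{-5·0.4} + (-1)·2·e^{-3·0.4} = 0·0.135335 + (-2)·0.301194 = -0.6024.

-0.6024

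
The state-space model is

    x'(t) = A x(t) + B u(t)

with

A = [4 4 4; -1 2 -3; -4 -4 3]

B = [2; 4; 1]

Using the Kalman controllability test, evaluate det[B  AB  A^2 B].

19212

AB = [[28], [3], [-21]]
A^2B = [[40], [41], [-187]]
Controllability matrix C = [B  AB  A^2B] = [[2, 28, 40], [4, 3, 41], [1, -21, -187]]
Expanding along the first row, det(C) = 2·(3·(-187) - 41·(-21)) - 28·(4·(-187) - 41·1) + 40·(4·(-21) - 3·1) = 2·300 - 28·(-789) + 40·(-87) = 19212
Since det(C) ≠ 0, rank(C) = 3 and the system is completely controllable.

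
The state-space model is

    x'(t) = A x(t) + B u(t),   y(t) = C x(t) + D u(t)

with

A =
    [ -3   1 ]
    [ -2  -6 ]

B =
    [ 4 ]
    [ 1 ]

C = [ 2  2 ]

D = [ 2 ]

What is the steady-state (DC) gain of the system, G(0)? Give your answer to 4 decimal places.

G(0) = C(-A)^{-1}B + D = -C A^{-1} B + D.
det A = 20, so A^{-1} = (1/20)·adj(A) = [[-3/10, -1/20], [1/10, -3/20]]
A^{-1} B = [-5/4, 1/4]^T
C A^{-1} B = -2
G(0) = D - C A^{-1} B = 2 - (-2) = 4

4.0000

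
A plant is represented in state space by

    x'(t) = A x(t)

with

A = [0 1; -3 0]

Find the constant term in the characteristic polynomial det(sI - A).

For a 2×2 matrix, det(sI - A) = s^2 - (tr A)s + det A.
tr A = 0, det A = 3.
So p(s) = s^2 + 3.
The constant term is 3.

3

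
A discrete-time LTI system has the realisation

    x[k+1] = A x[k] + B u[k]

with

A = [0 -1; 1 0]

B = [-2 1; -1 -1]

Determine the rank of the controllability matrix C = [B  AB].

2

AB = [[1, 1], [-2, 1]]
Controllability matrix C = [B  AB] = [[-2, 1, 1, 1], [-1, -1, -2, 1]]
Take the 2×2 submatrix of C formed by columns 1, 2: [[-2, 1], [-1, -1]]. Its determinant is (-2)·(-1) - 1·(-1) = 2 - (-1) = 3 ≠ 0.
So rank(C) ≥ 2; since C has 2 rows, rank(C) = 2.
rank(C) = 2 = n, so the pair (A, B) is completely controllable.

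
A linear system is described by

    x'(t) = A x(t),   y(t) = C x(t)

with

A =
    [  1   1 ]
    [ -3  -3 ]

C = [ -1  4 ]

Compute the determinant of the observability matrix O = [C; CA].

65

CA = [[-13, -13]]
Observability matrix O = [C; CA] = [[-1, 4], [-13, -13]]
det(O) = (-1)·(-13) - 4·(-13) = 13 - (-52) = 65
Since det(O) ≠ 0, rank(O) = 2 and the system is completely observable.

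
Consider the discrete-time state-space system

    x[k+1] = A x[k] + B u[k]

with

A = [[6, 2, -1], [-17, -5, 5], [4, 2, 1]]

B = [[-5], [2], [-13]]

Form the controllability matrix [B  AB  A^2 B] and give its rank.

2

AB = [[-13], [10], [-29]]
A^2B = [[-29], [26], [-61]]
Controllability matrix C = [B  AB  A^2B] = [[-5, -13, -29], [2, 10, 26], [-13, -29, -61]]
The rows r1, r2, r3 of C are linearly dependent: -3·r1 - r2 + r3 = 0 (check each entry), so rank(C) ≤ 2.
The 2×2 minor from rows 1, 2, columns 1, 2 is (-5)·10 - (-13)·2 = -50 - (-26) = -24 ≠ 0, so rank(C) = 2.
rank(C) = 2 < n = 3, so the pair (A, B) is not completely controllable.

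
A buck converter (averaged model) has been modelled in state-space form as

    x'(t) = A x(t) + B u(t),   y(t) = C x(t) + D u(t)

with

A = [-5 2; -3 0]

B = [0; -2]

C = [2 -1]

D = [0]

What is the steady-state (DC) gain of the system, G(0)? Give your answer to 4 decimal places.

G(0) = C(-A)^{-1}B + D = -C A^{-1} B + D.
det A = 6, so A^{-1} = (1/6)·adj(A) = [[0, -1/3], [1/2, -5/6]]
A^{-1} B = [2/3, 5/3]^T
C A^{-1} B = -1/3
G(0) = D - C A^{-1} B = 0 - (-1/3) = 1/3 ≈ 0.3333

0.3333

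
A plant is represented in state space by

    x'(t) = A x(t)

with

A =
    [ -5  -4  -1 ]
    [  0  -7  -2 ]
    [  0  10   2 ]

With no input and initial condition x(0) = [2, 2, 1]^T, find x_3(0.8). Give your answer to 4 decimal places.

det(sI - A) = s^3 - (tr A)s^2 + (M11 + M22 + M33)s - det A, where Mii is the 2×2 principal minor of A obtained by deleting row i and column i.
tr A = (-5) + (-7) + 2 = -10; M11 = (-7)·2 - (-2)·10 = -14 - (-20) = 6; M22 = (-5)·2 - (-1)·0 = -10 - 0 = -10; M33 = (-5)·(-7) - (-4)·0 = 35 - 0 = 35; sum of minors = 31.
det A = (-5)·((-7)·2 - (-2)·10) - (-4)·(0·2 - (-2)·0) + (-1)·(0·10 - (-7)·0) = (-5)·6 - (-4)·0 + (-1)·0 = -30.
So p(s) = det(sI - A) = s^3 + 10s^2 + 31s + 30.
Rational-root test: any integer root divides 30. Testing small divisors, s = -2 works: p(-2) = -8 + 40 + (-62) + 30 = 0, so (s + 2) is a factor.
Dividing, p(s) = (s + 2)(s^2 + 8s + 15).
Factor s^2 + 8s + 15: two numbers with sum -8 and product 15 are -3 and -5, so s^2 + 8s + 15 = (s + 3)(s + 5).
Hence p(s) = (s + 2) (s + 3) (s + 5), with roots -5, -3, -2.
The eigenvalues -5, -3, -2 are distinct and real, so A is diagonalisable and x(t) = e^{At} x(0) = V diag(e^{λ_i t}) V^{-1} x(0), where the columns of V are the eigenvectors.
λ = -5: A - (-5)I = [[0, -4, -1], [0, -2, -2], [0, 10, 7]]. v must be orthogonal to every row; (row 1) × (row 2) = [6, 0, 0], so take v_1 = [1, 0, 0]^T.
λ = -3: A - (-3)I = [[-2, -4, -1], [0, -4, -2], [0, 10, 5]]. v must be orthogonal to every row; (row 1) × (row 2) = [4, -4, 8], so take v_2 = [-1, 1, -2]^T.
λ = -2: A - (-2)I = [[-3, -4, -1], [0, -5, -2], [0, 10, 4]]. v must be orthogonal to every row; (row 1) × (row 2) = [3, -6, 15], so take v_3 = [1, -2, 5]^T.
V = [v_1 v_2 v_3] = [[1, -1, 1], [0, 1, -2], [0, -2, 5]] has det V = 1, so V^{-1} = adj(V)/det V = [[1, 3, 1], [0, 5, 2], [0, 2, 1]].
Modal coordinates z(0) = V^{-1} x(0): 1·2 + 3·2 + 1·1 = 9; 0·2 + 5·2 + 2·1 = 12; 0·2 + 2·2 + 1·1 = 5; so z(0) = [9, 12, 5]^T.
x_3(t) = Σ_i (v_i)_3 · z_i(0) · e^{λ_i t} (row 3 of V times the modal terms).
x_3(0.8) = 0·9·e^{-5·0.8} + (-2)·12·e^{-3·0.8} + 5·5·e^{-2·0.8} = 0·0.018316 + (-24)·0.090718 + 25·0.201897 = 2.8702.

2.8702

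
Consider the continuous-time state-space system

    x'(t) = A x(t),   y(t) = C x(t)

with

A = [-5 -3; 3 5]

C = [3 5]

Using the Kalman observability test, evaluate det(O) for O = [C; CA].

48

CA = [[0, 16]]
Observability matrix O = [C; CA] = [[3, 5], [0, 16]]
det(O) = 3·16 - 5·0 = 48 - 0 = 48
Since det(O) ≠ 0, rank(O) = 2 and the system is completely observable.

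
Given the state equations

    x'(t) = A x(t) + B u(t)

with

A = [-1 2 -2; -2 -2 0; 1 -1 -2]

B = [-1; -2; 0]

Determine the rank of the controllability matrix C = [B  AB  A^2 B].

3

AB = [[-3], [6], [1]]
A^2B = [[13], [-6], [-11]]
Controllability matrix C = [B  AB  A^2B] = [[-1, -3, 13], [-2, 6, -6], [0, 1, -11]]
det(C) = (-1)·(6·(-11) - (-6)·1) - (-3)·((-2)·(-11) - (-6)·0) + 13·((-2)·1 - 6·0) = (-1)·(-60) - (-3)·22 + 13·(-2) = 100 ≠ 0, so rank(C) = 3.
rank(C) = 3 = n, so the pair (A, B) is completely controllable.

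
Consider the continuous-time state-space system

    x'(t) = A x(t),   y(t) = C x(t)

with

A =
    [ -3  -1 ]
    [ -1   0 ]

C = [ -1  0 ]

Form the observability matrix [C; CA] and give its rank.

CA = [[3, 1]]
Observability matrix O = [C; CA] = [[-1, 0], [3, 1]]
det(O) = (-1)·1 - 0·3 = -1 - 0 = -1 ≠ 0, so rank(O) = 2.
rank(O) = 2 = n, so the pair (A, C) is completely observable.

2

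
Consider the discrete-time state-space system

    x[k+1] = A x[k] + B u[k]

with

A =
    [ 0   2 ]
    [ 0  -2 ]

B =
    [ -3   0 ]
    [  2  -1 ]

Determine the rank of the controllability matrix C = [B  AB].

AB = [[4, -2], [-4, 2]]
Controllability matrix C = [B  AB] = [[-3, 0, 4, -2], [2, -1, -4, 2]]
Take the 2×2 submatrix of C formed by columns 1, 2: [[-3, 0], [2, -1]]. Its determinant is (-3)·(-1) - 0·2 = 3 - 0 = 3 ≠ 0.
So rank(C) ≥ 2; since C has 2 rows, rank(C) = 2.
rank(C) = 2 = n, so the pair (A, B) is completely controllable.

2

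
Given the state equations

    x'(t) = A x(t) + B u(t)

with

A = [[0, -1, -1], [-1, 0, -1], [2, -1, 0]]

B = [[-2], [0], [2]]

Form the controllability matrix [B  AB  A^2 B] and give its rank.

AB = [[-2], [0], [-4]]
A^2B = [[4], [6], [-4]]
Controllability matrix C = [B  AB  A^2B] = [[-2, -2, 4], [0, 0, 6], [2, -4, -4]]
det(C) = (-2)·(0·(-4) - 6·(-4)) - (-2)·(0·(-4) - 6·2) + 4·(0·(-4) - 0·2) = (-2)·24 - (-2)·(-12) + 4·0 = -72 ≠ 0, so rank(C) = 3.
rank(C) = 3 = n, so the pair (A, B) is completely controllable.

3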